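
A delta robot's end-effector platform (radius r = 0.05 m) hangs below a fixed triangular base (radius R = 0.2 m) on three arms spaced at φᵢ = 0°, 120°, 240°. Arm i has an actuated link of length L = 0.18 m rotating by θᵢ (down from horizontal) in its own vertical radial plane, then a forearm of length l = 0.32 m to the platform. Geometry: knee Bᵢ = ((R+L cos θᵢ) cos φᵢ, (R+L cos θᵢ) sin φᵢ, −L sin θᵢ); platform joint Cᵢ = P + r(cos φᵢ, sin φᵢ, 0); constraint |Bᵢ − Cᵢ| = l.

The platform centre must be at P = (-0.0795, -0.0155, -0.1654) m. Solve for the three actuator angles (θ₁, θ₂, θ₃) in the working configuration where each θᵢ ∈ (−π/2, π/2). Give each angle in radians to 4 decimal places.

θ₁ = 1.0473, θ₂ = 0.3490, θ₃ = 0.0873

φ1=0.0° → target in arm frame (-0.0795, -0.0155)
  A=0.2295, B=-0.1654, C=(l²−L²−A²−y'²−z²)/(2L)=-0.0285
  θ1 = atan2(B,A) + arccos(C/0.2829) = 1.0473
arm 2 (φ=120.0°): x'=0.0263, y'=0.0766
  A cos θ + B sin θ = C:  0.1237·cos θ + -0.1654·sin θ = 0.0597
  √(A²+B²)=0.2065;  θ2 = -0.9288+1.2777 ≈ 0.3490
rotate P by −φ3: (0.0532, -0.0611, -0.1654)
  e−x'=0.0968;  (l²−L²−(e−x')²−y'²−z²)/2L = 0.0820
  √(A²+B²)=0.1917;  θ3 = -1.0412+1.1285 ≈ 0.0873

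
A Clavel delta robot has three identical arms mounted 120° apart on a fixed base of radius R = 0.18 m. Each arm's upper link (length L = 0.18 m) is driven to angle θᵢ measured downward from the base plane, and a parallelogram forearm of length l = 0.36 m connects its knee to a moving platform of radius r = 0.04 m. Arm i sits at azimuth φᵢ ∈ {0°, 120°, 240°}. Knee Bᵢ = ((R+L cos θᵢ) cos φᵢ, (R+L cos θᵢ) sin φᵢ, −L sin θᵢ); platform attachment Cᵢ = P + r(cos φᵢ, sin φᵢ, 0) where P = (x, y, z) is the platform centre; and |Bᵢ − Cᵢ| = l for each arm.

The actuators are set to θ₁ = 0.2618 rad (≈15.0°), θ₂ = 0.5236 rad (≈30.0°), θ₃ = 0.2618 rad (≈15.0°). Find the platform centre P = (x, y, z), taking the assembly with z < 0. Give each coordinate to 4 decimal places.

(0.0145, -0.0252, -0.2450)

arm 1 at φ=0.0°: e+L cos θ1 = 0.3139;  S1 = (0.3139, 0.0000, -0.0466)
arm 2 at φ=120.0°: e+L cos θ2 = 0.2959;  S2 = (-0.1479, 0.2562, -0.0900)
arm 3 at φ=240.0°: e+L cos θ3 = 0.3139;  S3 = (-0.1569, -0.2718, -0.0466)
subtract pairs → two planes through P
plane₁₂: -0.9236x+0.5125y+-0.0868z = -0.0050
det = 0.9847;  x = 0.0028+-0.0479z,  y = -0.0048+0.0830z
quadratic in z: (1.0092)z²+(0.1222)z+(-0.0306)=0, √Δ=0.3723 → z ∈ {-0.2450, 0.1239}; z = -0.2450 (taking z<0)
x = 0.0145, y = -0.0252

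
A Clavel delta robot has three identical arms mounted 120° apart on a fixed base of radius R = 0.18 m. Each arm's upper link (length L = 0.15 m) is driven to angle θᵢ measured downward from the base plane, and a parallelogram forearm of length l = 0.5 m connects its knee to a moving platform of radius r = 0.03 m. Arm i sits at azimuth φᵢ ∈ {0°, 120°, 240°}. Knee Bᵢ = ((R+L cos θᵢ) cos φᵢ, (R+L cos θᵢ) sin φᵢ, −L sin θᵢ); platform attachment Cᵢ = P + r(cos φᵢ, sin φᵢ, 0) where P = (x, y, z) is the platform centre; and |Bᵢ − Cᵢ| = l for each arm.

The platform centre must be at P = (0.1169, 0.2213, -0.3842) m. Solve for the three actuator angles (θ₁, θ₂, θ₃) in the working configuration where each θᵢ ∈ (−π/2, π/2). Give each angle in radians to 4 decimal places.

θ₁ = -0.1748, θ₂ = -0.2619, θ₃ = 1.3091

arm 1 (φ=0.0°): x'=0.1169, y'=0.2213
  A cos θ + B sin θ = C:  0.0331·cos θ + -0.3842·sin θ = 0.0994
  θ1 = atan2(B,A) + arccos(C/0.3856) = -0.1748
arm 2 (φ=120.0°): x'=0.1332, y'=-0.2119
  A cos θ + B sin θ = C:  0.0168·cos θ + -0.3842·sin θ = 0.1157
  γ=atan2(-0.3842,0.0168)=-1.5271;  ψ=arccos(0.3009)=1.2652;  θ2=γ+ψ≈-0.2619
arm 3 (φ=240.0°): x'=-0.2501, y'=-0.0094
  e−x'=0.4001;  (l²−L²−(e−x')²−y'²−z²)/2L = -0.2676
  θ3 = atan2(B,A) + arccos(C/0.5547) = 1.3091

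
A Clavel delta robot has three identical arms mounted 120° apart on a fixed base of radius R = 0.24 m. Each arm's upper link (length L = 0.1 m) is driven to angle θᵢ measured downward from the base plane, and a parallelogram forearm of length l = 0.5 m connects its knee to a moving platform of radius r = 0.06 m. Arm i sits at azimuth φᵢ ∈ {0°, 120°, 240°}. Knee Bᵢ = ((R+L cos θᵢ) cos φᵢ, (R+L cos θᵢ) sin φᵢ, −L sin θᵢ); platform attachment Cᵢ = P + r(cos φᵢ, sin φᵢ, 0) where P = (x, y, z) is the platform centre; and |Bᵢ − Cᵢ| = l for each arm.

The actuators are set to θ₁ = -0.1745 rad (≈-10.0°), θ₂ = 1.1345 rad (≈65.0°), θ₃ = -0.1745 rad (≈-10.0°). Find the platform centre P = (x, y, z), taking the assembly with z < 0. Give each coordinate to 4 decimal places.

arm 1 at φ=0.0°: e+L cos θ1 = 0.2785;  centre 1 = (0.2785, 0.0000, 0.0174)
φ2=120.0°: virtual centre (-0.1111, 0.1925, -0.0906), radius l
centre 3 = (0.2785·cos240.0°, 0.2785·sin240.0°, 0.0174) = (-0.1392, -0.2412, 0.0174)
eliminate P² terms by subtracting sphere 1 from 2 and 3
plane₁₂: -0.7792x+0.3850y+-0.2160z = -0.0202
det = 0.6975;  x = 0.0140+-0.1494z,  y = -0.0242+0.2587z
quadratic in z: (1.0892)z²+(0.0317)z+(-0.1792)=0, √Δ=0.8841 → z ∈ {-0.4204, 0.3913}; z = -0.4204 (taking z<0)
x = 0.0768, y = -0.1330

(0.0768, -0.1330, -0.4204)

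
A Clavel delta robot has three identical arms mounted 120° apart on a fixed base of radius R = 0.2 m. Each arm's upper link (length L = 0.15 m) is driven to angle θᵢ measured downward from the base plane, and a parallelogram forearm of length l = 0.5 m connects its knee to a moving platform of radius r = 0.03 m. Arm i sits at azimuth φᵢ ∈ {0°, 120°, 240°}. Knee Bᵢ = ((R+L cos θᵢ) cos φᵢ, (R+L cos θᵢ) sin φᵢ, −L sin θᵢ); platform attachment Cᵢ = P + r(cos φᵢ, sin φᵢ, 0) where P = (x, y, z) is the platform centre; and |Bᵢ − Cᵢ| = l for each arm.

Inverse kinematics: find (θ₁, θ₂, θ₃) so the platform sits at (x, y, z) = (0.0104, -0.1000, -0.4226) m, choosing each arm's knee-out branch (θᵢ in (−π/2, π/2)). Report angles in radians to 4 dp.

θ₁ = 0.2618, θ₂ = 0.6980, θ₃ = -0.0877

φ1=0.0° → target in arm frame (0.0104, -0.1000)
  e−x'=0.1596;  (l²−L²−(e−x')²−y'²−z²)/2L = 0.0448
  γ=atan2(-0.4226,0.1596)=-1.2097;  ψ=arccos(0.0992)=1.4715;  θ1=γ+ψ≈0.2618
arm 2 (φ=120.0°): x'=-0.0918, y'=0.0410
  e−x'=0.2618;  (l²−L²−(e−x')²−y'²−z²)/2L = -0.0710
  √(A²+B²)=0.4971;  θ2 = -1.0162+1.7142 ≈ 0.6980
arm 3 (φ=240.0°): x'=0.0814, y'=0.0590
  e−x'=0.0886;  (l²−L²−(e−x')²−y'²−z²)/2L = 0.1253
  √(A²+B²)=0.4318;  θ3 = -1.3641+1.2765 ≈ -0.0877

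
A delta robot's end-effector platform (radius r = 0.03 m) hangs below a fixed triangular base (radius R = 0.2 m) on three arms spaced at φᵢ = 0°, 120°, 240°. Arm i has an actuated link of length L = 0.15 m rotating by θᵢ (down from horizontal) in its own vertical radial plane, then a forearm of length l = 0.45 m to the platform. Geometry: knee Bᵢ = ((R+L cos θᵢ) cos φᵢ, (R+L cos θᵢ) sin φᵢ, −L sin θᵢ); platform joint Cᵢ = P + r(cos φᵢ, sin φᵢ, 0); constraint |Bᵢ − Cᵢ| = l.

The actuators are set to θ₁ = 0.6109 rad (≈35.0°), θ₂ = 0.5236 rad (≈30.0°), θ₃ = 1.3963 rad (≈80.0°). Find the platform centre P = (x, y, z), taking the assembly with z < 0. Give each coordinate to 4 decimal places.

φ1=0.0°: virtual centre (0.2929, 0.0000, -0.0860), radius l
φ2=120.0°: virtual centre (-0.1500, 0.2597, -0.0750), radius l
arm 3 at φ=240.0°: e+L cos θ3 = 0.1960;  centre 3 = (-0.0980, -0.1698, -0.1477)
subtract pairs → two planes through P
[-0.8856 0.5194 0.0221]·P = 0.0024;  [-0.7818 -0.3396 -0.1234]·P = -0.0329
det = 0.7068;  x = 0.0230+-0.0801z,  y = 0.0439+-0.1790z
into |P−centre ₁|² = l²: 1.0384z² + 0.1996z + -0.1204 = 0;  Δ = 0.5398;  z = -0.4498 or 0.2577 → z<0 root = -0.4498
x = 0.0591, y = 0.1244

(0.0591, 0.1244, -0.4498)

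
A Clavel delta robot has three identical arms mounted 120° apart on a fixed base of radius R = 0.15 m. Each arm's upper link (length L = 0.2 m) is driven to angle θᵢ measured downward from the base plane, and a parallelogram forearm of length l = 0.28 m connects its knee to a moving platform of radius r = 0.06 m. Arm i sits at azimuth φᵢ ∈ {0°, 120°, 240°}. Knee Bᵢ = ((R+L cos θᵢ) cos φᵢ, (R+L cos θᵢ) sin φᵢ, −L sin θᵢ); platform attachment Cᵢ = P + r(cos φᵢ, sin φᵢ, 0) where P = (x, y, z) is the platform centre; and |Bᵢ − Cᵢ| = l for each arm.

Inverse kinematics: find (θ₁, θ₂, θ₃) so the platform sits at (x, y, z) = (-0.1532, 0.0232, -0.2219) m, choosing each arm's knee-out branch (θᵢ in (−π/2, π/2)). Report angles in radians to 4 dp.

φ1=0.0° → target in arm frame (-0.1532, 0.0232)
  A=0.2432, B=-0.2219, C=(l²−L²−A²−y'²−z²)/(2L)=-0.1763
  θ1 = atan2(B,A) + arccos(C/0.3292) = 1.3963
rotate P by −φ2: (0.0967, 0.1211, -0.2219)
  e−x'=-0.0067;  (l²−L²−(e−x')²−y'²−z²)/2L = -0.0639
  θ2 = atan2(B,A) + arccos(C/0.2220) = 0.2616
rotate P by −φ3: (0.0565, -0.1443, -0.2219)
  e−x'=0.0335;  (l²−L²−(e−x')²−y'²−z²)/2L = -0.0819
  γ=atan2(-0.2219,0.0335)=-1.4210;  ψ=arccos(-0.3651)=1.9446;  θ3=γ+ψ≈0.5236

θ₁ = 1.3963, θ₂ = 0.2616, θ₃ = 0.5236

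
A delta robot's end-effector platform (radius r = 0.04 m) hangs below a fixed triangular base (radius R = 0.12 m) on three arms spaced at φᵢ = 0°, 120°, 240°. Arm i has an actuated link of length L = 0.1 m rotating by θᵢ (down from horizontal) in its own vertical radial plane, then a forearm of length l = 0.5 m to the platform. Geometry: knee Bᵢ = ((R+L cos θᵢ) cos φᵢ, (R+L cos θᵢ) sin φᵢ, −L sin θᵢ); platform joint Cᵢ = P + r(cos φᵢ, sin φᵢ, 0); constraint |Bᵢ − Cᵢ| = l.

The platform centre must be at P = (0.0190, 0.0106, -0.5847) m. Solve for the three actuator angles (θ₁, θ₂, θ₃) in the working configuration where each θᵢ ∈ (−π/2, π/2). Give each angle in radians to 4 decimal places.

θ₁ = 1.2216, θ₂ = 1.3090, θ₃ = 1.3963

φ1=0.0° → target in arm frame (0.0190, 0.0106)
  A cos θ + B sin θ = C:  0.0610·cos θ + -0.5847·sin θ = -0.5285
  √(A²+B²)=0.5879;  θ1 = -1.4668+2.6884 ≈ 1.2216
arm 2 (φ=120.0°): x'=-0.0003, y'=-0.0218
  A=0.0803, B=-0.5847, C=(l²−L²−A²−y'²−z²)/(2L)=-0.5440
  θ2 = atan2(B,A) + arccos(C/0.5902) = 1.3090
rotate P by −φ3: (-0.0187, 0.0112, -0.5847)
  A cos θ + B sin θ = C:  0.0987·cos θ + -0.5847·sin θ = -0.5587
  γ=atan2(-0.5847,0.0987)=-1.4036;  ψ=arccos(-0.9422)=2.7999;  θ3=γ+ψ≈1.3963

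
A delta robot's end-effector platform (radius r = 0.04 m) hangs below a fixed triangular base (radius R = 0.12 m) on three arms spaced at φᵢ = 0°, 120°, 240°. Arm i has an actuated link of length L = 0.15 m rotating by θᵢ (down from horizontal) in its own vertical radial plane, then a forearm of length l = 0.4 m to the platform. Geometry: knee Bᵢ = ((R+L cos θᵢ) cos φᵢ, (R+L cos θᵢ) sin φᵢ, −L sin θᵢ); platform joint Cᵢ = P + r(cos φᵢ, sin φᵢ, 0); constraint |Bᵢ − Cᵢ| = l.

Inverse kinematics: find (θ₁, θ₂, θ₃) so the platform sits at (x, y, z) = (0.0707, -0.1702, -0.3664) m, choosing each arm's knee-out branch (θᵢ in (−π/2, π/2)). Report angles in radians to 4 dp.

θ₁ = 0.2623, θ₂ = 1.1349, θ₃ = 0.0875

φ1=0.0° → target in arm frame (0.0707, -0.1702)
  A=0.0093, B=-0.3664, C=(l²−L²−A²−y'²−z²)/(2L)=-0.0860
  γ=atan2(-0.3664,0.0093)=-1.5454;  ψ=arccos(-0.2347)=1.8077;  θ1=γ+ψ≈0.2623
arm 2 (φ=120.0°): x'=-0.1827, y'=0.0239
  A=0.2627, B=-0.3664, C=(l²−L²−A²−y'²−z²)/(2L)=-0.2212
  √(A²+B²)=0.4509;  θ2 = -0.9487+2.0835 ≈ 1.1349
arm 3 (φ=240.0°): x'=0.1120, y'=0.1463
  A cos θ + B sin θ = C:  -0.0320·cos θ + -0.3664·sin θ = -0.0640
  γ=atan2(-0.3664,-0.0320)=-1.6580;  ψ=arccos(-0.1739)=1.7456;  θ3=γ+ψ≈0.0875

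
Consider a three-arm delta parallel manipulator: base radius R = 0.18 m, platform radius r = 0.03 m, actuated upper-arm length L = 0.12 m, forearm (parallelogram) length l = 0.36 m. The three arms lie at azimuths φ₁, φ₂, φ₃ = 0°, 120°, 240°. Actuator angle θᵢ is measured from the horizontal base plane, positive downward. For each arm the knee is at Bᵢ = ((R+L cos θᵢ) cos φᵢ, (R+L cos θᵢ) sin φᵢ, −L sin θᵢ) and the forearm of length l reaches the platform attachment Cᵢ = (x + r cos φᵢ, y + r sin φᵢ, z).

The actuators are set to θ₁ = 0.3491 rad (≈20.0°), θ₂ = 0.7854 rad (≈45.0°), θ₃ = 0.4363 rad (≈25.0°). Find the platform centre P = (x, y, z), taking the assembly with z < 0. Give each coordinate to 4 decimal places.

(0.0287, -0.0341, -0.3125)

φ1=0.0°: virtual centre (0.2628, 0.0000, -0.0410), radius l
φ2=120.0°: virtual centre (-0.1174, 0.2034, -0.0849), radius l
φ3=240.0°: virtual centre (-0.1294, -0.2241, -0.0507), radius l
|S₂|²−|S₁|² = -0.0084;  |S₃|²−|S₁|² = -0.0012
linear system: -0.7604x+0.4068y = -0.0084−-0.0876z; -0.7843x+-0.4482y = -0.0012−-0.0193z
det = 0.6598;  x = 0.0064+-0.0714z,  y = -0.0086+0.0819z
into |P−S₁|² = l²: 1.0118z² + 0.1173z + -0.0621 = 0;  Δ = 0.2652;  z = -0.3125 or 0.1965 → z<0 root = -0.3125
x = 0.0287, y = -0.0341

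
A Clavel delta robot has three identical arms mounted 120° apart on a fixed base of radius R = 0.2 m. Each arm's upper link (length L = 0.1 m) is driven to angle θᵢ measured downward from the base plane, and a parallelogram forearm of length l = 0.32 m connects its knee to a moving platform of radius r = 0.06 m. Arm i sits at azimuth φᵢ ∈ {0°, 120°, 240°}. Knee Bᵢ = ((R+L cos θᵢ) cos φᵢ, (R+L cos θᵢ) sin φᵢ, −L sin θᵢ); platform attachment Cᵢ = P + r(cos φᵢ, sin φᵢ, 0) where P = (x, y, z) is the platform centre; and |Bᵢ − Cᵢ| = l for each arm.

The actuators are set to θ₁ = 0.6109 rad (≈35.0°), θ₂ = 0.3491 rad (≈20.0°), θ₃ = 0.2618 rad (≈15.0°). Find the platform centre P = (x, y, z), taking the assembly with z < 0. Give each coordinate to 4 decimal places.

centre 1 = (0.2219·cos0.0°, 0.2219·sin0.0°, -0.0574) = (0.2219, 0.0000, -0.0574)
φ2=120.0°: virtual centre (-0.1170, 0.2026, -0.0342), radius l
φ3=240.0°: virtual centre (-0.1183, -0.2049, -0.0259), radius l
eliminate P² terms by subtracting sphere 1 from 2 and 3
plane₁₂: -0.6778x+0.4052y+0.0463z = 0.0034
det = 0.5535;  x = -0.0055+0.0804z,  y = -0.0009+0.0202z
into |P−centre ₁|² = l²: 1.0069z² + 0.0781z + -0.0474 = 0;  Δ = 0.1970;  z = -0.2592 or 0.1816 → z<0 root = -0.2592
x = -0.0263, y = -0.0061

(-0.0263, -0.0061, -0.2592)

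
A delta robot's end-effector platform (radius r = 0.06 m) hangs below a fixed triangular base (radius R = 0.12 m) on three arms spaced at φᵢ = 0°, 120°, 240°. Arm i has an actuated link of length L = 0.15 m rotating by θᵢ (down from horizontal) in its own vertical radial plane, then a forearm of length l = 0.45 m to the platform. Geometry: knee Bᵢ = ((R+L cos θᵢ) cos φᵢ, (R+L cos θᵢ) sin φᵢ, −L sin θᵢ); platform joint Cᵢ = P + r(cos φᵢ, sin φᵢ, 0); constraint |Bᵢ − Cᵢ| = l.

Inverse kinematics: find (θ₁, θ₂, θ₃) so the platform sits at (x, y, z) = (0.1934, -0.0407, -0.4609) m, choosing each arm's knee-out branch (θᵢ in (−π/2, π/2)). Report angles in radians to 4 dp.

arm 1 (φ=0.0°): x'=0.1934, y'=-0.0407
  A cos θ + B sin θ = C:  -0.1334·cos θ + -0.4609·sin θ = -0.1729
  θ1 = atan2(B,A) + arccos(C/0.4798) = 0.0870
arm 2 (φ=120.0°): x'=-0.1319, y'=-0.1471
  A=0.1919, B=-0.4609, C=(l²−L²−A²−y'²−z²)/(2L)=-0.3031
  θ2 = atan2(B,A) + arccos(C/0.4993) = 1.0469
rotate P by −φ3: (-0.0615, 0.1878, -0.4609)
  e−x'=0.1215;  (l²−L²−(e−x')²−y'²−z²)/2L = -0.2749
  √(A²+B²)=0.4766;  θ3 = -1.3131+2.1855 ≈ 0.8723

θ₁ = 0.0870, θ₂ = 1.0469, θ₃ = 0.8723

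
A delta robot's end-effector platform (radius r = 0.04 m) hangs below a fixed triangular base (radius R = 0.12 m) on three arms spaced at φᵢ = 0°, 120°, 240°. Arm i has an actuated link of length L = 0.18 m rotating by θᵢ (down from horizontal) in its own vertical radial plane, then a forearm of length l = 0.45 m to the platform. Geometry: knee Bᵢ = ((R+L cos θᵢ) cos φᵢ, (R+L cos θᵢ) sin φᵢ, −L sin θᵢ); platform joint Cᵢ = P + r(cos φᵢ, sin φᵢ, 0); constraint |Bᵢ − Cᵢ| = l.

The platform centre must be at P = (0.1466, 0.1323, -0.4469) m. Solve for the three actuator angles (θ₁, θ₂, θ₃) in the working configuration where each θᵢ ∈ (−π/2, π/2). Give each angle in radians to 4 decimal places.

arm 1 (φ=0.0°): x'=0.1466, y'=0.1323
  A cos θ + B sin θ = C:  -0.0666·cos θ + -0.4469·sin θ = -0.1432
  θ1 = atan2(B,A) + arccos(C/0.4518) = 0.1746
rotate P by −φ2: (0.0413, -0.1931, -0.4469)
  A=0.0387, B=-0.4469, C=(l²−L²−A²−y'²−z²)/(2L)=-0.1900
  θ2 = atan2(B,A) + arccos(C/0.4486) = 0.5239
rotate P by −φ3: (-0.1879, 0.0608, -0.4469)
  e−x'=0.2679;  (l²−L²−(e−x')²−y'²−z²)/2L = -0.2919
  √(A²+B²)=0.5210;  θ3 = -1.0308+2.1654 ≈ 1.1346

θ₁ = 0.1746, θ₂ = 0.5239, θ₃ = 1.1346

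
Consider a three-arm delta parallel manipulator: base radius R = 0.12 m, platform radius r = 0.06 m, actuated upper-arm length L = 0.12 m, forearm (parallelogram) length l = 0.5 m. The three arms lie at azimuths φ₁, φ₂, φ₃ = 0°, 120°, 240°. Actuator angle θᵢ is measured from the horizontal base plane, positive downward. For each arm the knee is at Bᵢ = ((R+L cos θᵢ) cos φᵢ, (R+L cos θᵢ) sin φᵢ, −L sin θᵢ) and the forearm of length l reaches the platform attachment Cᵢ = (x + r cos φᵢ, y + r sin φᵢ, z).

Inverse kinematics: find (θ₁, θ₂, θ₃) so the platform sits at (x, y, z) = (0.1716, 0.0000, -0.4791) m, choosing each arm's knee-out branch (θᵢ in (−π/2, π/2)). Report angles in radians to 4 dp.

θ₁ = -0.1747, θ₂ = 0.6108, θ₃ = 0.6108

arm 1 (φ=0.0°): x'=0.1716, y'=0.0000
  A cos θ + B sin θ = C:  -0.1116·cos θ + -0.4791·sin θ = -0.0266
  γ=atan2(-0.4791,-0.1116)=-1.7997;  ψ=arccos(-0.0541)=1.6250;  θ1=γ+ψ≈-0.1747
arm 2 (φ=120.0°): x'=-0.0858, y'=-0.1486
  A=0.1458, B=-0.4791, C=(l²−L²−A²−y'²−z²)/(2L)=-0.1553
  γ=atan2(-0.4791,0.1458)=-1.2754;  ψ=arccos(-0.3102)=1.8862;  θ2=γ+ψ≈0.6108
arm 3 (φ=240.0°): x'=-0.0858, y'=0.1486
  A=0.1458, B=-0.4791, C=(l²−L²−A²−y'²−z²)/(2L)=-0.1553
  θ3 = atan2(B,A) + arccos(C/0.5008) = 0.6108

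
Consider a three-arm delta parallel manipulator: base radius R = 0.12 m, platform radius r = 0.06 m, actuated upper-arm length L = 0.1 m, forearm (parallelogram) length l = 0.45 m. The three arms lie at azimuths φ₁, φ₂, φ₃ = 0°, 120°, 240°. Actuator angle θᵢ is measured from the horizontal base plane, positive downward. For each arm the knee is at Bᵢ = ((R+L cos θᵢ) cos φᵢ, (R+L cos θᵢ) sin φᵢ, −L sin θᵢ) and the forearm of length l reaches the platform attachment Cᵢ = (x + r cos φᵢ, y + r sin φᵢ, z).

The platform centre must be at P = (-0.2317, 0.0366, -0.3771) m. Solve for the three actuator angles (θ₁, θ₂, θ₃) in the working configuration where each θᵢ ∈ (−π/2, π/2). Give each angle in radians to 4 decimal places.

θ₁ = 1.0471, θ₂ = -0.3495, θ₃ = -0.0874

rotate P by −φ1: (-0.2317, 0.0366, -0.3771)
  A cos θ + B sin θ = C:  0.2917·cos θ + -0.3771·sin θ = -0.1807
  θ1 = atan2(B,A) + arccos(C/0.4768) = 1.0471
arm 2 (φ=120.0°): x'=0.1475, y'=0.1824
  A cos θ + B sin θ = C:  -0.0875·cos θ + -0.3771·sin θ = 0.0469
  θ2 = atan2(B,A) + arccos(C/0.3871) = -0.3495
φ3=240.0° → target in arm frame (0.0842, -0.2190)
  e−x'=-0.0242;  (l²−L²−(e−x')²−y'²−z²)/2L = 0.0088
  √(A²+B²)=0.3779;  θ3 = -1.6348+1.5474 ≈ -0.0874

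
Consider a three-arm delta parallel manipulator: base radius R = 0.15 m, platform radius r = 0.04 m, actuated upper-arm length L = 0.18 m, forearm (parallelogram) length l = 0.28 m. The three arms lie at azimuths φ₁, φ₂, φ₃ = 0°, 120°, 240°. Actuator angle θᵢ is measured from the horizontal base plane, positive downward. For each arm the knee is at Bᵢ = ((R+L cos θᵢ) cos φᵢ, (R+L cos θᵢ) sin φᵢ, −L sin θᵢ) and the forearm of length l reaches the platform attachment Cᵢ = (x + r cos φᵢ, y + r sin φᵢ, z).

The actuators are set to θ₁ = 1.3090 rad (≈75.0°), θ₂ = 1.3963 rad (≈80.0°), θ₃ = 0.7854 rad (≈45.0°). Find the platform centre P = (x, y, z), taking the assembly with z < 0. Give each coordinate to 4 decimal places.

centre 1 = (0.1566·cos0.0°, 0.1566·sin0.0°, -0.1739) = (0.1566, 0.0000, -0.1739)
φ2=120.0°: virtual centre (-0.0706, 0.1223, -0.1773), radius l
arm 3 at φ=240.0°: e+L cos θ3 = 0.2373;  centre 3 = (-0.1186, -0.2055, -0.1273)
eliminate P² terms by subtracting sphere 1 from 2 and 3
[-0.4544 0.2447 -0.0068]·P = -0.0034;  [-0.5505 -0.4110 0.0932]·P = 0.0178
det = 0.3214;  x = -0.0092+0.0622z,  y = -0.0309+0.1434z
into |P−centre ₁|² = l²: 1.0244z² + 0.3182z + -0.0197 = 0;  Δ = 0.1821;  z = -0.3636 or 0.0530 → z<0 root = -0.3636
x = -0.0318, y = -0.0830

(-0.0318, -0.0830, -0.3636)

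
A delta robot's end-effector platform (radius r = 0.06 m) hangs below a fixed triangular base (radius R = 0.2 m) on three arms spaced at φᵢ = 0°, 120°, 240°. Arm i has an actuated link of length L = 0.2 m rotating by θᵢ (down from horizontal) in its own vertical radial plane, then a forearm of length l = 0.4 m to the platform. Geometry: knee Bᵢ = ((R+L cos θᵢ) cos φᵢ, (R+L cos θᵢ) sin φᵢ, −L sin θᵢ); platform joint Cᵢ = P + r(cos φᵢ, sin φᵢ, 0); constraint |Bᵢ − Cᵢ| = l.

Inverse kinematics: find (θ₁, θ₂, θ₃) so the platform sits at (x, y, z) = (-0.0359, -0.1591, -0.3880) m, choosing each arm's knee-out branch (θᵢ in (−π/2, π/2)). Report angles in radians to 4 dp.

θ₁ = 0.9601, θ₂ = 1.2218, θ₃ = 0.1745

arm 1 (φ=0.0°): x'=-0.0359, y'=-0.1591
  A=0.1759, B=-0.3880, C=(l²−L²−A²−y'²−z²)/(2L)=-0.2170
  γ=atan2(-0.3880,0.1759)=-1.1452;  ψ=arccos(-0.5094)=2.1052;  θ1=γ+ψ≈0.9601
rotate P by −φ2: (-0.1198, 0.1106, -0.3880)
  e−x'=0.2598;  (l²−L²−(e−x')²−y'²−z²)/2L = -0.2757
  θ2 = atan2(B,A) + arccos(C/0.4670) = 1.2218
φ3=240.0° → target in arm frame (0.1557, 0.0485)
  A=-0.0157, B=-0.3880, C=(l²−L²−A²−y'²−z²)/(2L)=-0.0828
  θ3 = atan2(B,A) + arccos(C/0.3883) = 0.1745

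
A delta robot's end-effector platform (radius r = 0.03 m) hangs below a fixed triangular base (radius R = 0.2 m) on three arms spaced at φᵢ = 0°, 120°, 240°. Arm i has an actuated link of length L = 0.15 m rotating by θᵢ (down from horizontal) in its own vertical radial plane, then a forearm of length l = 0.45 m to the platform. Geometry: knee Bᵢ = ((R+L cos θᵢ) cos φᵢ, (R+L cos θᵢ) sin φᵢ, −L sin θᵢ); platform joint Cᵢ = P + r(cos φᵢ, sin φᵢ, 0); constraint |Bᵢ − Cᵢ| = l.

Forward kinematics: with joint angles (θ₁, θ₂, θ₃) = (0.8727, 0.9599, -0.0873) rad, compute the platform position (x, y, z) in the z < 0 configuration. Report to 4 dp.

(-0.0587, -0.1267, -0.3990)

arm 1 at φ=0.0°: (R−r)+L cos θ1 = 0.2664;  centre 1 = (0.2664, 0.0000, -0.1149)
φ2=120.0°: virtual centre (-0.1280, 0.2217, -0.1229), radius l
centre 3 = (0.3194·cos240.0°, 0.3194·sin240.0°, 0.0131) = (-0.1597, -0.2766, 0.0131)
|centre ₂|²−|centre ₁|² = -0.0035;  |centre ₃|²−|centre ₁|² = 0.0180
plane₁₂: -0.7889x+0.4435y+-0.0159z = -0.0035
det = 0.8144;  x = -0.0074+0.1286z,  y = -0.0212+0.2646z
quadratic in z: (1.0865)z²+(0.1482)z+(-0.1139)=0, √Δ=0.7189 → z ∈ {-0.3990, 0.2626}; z = -0.3990 (taking z<0)
x = -0.0587, y = -0.1267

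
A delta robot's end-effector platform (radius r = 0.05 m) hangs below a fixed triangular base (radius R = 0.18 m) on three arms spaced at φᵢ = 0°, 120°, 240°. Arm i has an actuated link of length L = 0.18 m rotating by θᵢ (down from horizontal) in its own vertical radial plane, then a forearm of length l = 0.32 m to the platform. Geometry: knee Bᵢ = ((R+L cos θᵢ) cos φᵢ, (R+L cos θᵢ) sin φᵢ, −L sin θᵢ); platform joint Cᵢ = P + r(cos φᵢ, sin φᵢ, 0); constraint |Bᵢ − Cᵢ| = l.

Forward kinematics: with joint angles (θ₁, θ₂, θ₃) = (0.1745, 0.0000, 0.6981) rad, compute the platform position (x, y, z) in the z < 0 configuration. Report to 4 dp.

(0.0164, 0.0476, -0.1558)

φ1=0.0°: virtual centre (0.3073, 0.0000, -0.0313), radius l
arm 2 at φ=120.0°: e+L cos θ2 = 0.3100;  S2 = (-0.1550, 0.2685, 0.0000)
arm 3 at φ=240.0°: e+L cos θ3 = 0.2679;  S3 = (-0.1339, -0.2320, -0.1157)
eliminate P² terms by subtracting sphere 1 from 2 and 3
linear system: -0.9245x+0.5369y = 0.0007−0.0625z; -0.8824x+-0.4640y = -0.0102−-0.1689z
det = 0.9028;  x = 0.0057+-0.0683z,  y = 0.0112+-0.2341z
sphere 1 gives Az²+Bz+C=0 with A=1.0594, B=0.0985, C=-0.0104;  B²−4AC=0.0536;  roots -0.1558, 0.0628;  negative root z = -0.1558
x = 0.0164, y = 0.0476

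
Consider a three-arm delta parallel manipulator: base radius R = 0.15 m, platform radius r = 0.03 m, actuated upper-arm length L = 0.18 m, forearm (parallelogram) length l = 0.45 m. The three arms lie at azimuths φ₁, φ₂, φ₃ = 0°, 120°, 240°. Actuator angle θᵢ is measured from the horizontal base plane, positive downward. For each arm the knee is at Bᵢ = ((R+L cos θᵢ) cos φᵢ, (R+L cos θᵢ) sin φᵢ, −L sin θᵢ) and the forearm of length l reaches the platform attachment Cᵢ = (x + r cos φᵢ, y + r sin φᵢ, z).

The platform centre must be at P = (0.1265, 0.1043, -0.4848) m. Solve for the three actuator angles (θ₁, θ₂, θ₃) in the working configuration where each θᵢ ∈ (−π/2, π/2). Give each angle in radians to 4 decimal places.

arm 1 (φ=0.0°): x'=0.1265, y'=0.1043
  e−x'=-0.0065;  (l²−L²−(e−x')²−y'²−z²)/2L = -0.2107
  θ1 = atan2(B,A) + arccos(C/0.4848) = 0.4362
φ2=120.0° → target in arm frame (0.0271, -0.1617)
  e−x'=0.0929;  (l²−L²−(e−x')²−y'²−z²)/2L = -0.2770
  √(A²+B²)=0.4936;  θ2 = -1.3814+2.1665 ≈ 0.7851
φ3=240.0° → target in arm frame (-0.1536, 0.0574)
  e−x'=0.2736;  (l²−L²−(e−x')²−y'²−z²)/2L = -0.3974
  √(A²+B²)=0.5567;  θ3 = -1.0570+2.3659 ≈ 1.3089

θ₁ = 0.4362, θ₂ = 0.7851, θ₃ = 1.3089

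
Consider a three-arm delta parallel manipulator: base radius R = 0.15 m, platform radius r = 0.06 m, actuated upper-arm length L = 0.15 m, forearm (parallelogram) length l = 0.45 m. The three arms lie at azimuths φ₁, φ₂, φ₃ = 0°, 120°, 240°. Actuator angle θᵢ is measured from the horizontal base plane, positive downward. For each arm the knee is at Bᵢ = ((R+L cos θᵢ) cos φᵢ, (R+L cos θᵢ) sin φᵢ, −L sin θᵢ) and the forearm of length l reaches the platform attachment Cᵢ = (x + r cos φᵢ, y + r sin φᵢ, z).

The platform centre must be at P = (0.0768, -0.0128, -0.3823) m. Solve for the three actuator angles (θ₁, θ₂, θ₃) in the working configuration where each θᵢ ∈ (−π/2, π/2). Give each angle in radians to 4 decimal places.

rotate P by −φ1: (0.0768, -0.0128, -0.3823)
  A=0.0132, B=-0.3823, C=(l²−L²−A²−y'²−z²)/(2L)=0.1117
  γ=atan2(-0.3823,0.0132)=-1.5363;  ψ=arccos(0.2920)=1.2745;  θ1=γ+ψ≈-0.2618
rotate P by −φ2: (-0.0495, -0.0601, -0.3823)
  A=0.1395, B=-0.3823, C=(l²−L²−A²−y'²−z²)/(2L)=0.0359
  √(A²+B²)=0.4070;  θ2 = -1.2209+1.4824 ≈ 0.2615
arm 3 (φ=240.0°): x'=-0.0273, y'=0.0729
  A cos θ + B sin θ = C:  0.1173·cos θ + -0.3823·sin θ = 0.0492
  √(A²+B²)=0.3999;  θ3 = -1.2731+1.4474 ≈ 0.1743

θ₁ = -0.2618, θ₂ = 0.2615, θ₃ = 0.1743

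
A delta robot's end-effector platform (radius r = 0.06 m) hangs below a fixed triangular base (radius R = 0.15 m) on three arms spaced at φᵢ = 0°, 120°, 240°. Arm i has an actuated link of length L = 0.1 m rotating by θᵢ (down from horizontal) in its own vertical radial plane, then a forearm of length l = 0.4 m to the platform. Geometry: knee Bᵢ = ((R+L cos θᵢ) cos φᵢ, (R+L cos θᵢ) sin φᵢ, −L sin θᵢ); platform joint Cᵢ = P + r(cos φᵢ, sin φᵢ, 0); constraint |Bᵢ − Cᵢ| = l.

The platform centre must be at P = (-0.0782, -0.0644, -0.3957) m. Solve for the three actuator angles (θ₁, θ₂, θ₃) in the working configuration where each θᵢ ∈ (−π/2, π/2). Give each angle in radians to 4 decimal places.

rotate P by −φ1: (-0.0782, -0.0644, -0.3957)
  A cos θ + B sin θ = C:  0.1682·cos θ + -0.3957·sin θ = -0.1951
  γ=atan2(-0.3957,0.1682)=-1.1689;  ψ=arccos(-0.4537)=2.0417;  θ1=γ+ψ≈0.8729
φ2=120.0° → target in arm frame (-0.0167, 0.0999)
  A cos θ + B sin θ = C:  0.1067·cos θ + -0.3957·sin θ = -0.1397
  θ2 = atan2(B,A) + arccos(C/0.4098) = 0.6112
φ3=240.0° → target in arm frame (0.0949, -0.0355)
  e−x'=-0.0049;  (l²−L²−(e−x')²−y'²−z²)/2L = -0.0393
  √(A²+B²)=0.3957;  θ3 = -1.5831+1.6703 ≈ 0.0872

θ₁ = 0.8729, θ₂ = 0.6112, θ₃ = 0.0872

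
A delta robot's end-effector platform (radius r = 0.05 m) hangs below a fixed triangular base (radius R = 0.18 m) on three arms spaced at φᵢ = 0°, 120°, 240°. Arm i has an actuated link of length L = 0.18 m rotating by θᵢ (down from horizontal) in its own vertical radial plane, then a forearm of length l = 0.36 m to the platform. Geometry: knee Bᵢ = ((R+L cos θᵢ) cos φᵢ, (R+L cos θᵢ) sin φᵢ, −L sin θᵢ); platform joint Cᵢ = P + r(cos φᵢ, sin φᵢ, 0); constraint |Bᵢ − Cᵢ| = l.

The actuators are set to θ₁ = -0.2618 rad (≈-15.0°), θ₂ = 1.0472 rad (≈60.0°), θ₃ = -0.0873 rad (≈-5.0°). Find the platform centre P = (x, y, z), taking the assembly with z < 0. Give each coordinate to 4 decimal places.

(0.0779, -0.1117, -0.2104)

O1 = (0.3039·cos0.0°, 0.3039·sin0.0°, 0.0466) = (0.3039, 0.0000, 0.0466)
arm 2 at φ=120.0°: ρ2 = 0.2200;  O2 = (-0.1100, 0.1905, -0.1559)
arm 3 at φ=240.0°: ρ3 = 0.3093;  O3 = (-0.1547, -0.2679, 0.0157)
eliminate P² terms by subtracting sphere 1 from 2 and 3
[-0.8277 0.3811 -0.4049]·P = -0.0218;  [-0.9170 -0.5357 -0.0618]·P = 0.0014
Cramer: x(z) = 0.0141-0.3033z;  y(z) = -0.0267+0.4038z
quadratic in z: (1.2551)z²+(0.0611)z+(-0.0427)=0, √Δ=0.4671 → z ∈ {-0.2104, 0.1618}; z = -0.2104 (taking z<0)
x = 0.0779, y = -0.1117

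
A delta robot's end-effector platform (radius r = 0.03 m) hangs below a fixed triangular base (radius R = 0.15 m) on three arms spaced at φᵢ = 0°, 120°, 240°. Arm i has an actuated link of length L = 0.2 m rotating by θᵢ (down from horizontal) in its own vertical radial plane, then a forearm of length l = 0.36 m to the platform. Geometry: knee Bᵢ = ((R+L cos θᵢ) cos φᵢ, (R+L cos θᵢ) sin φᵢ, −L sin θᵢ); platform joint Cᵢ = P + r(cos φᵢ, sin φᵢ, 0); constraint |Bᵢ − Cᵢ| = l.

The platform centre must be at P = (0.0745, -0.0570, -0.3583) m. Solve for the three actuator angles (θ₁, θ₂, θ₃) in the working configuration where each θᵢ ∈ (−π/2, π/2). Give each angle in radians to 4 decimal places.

θ₁ = 0.4365, θ₂ = 1.0470, θ₃ = 0.6982

arm 1 (φ=0.0°): x'=0.0745, y'=-0.0570
  e−x'=0.0455;  (l²−L²−(e−x')²−y'²−z²)/2L = -0.1102
  √(A²+B²)=0.3612;  θ1 = -1.4445+1.8810 ≈ 0.4365
arm 2 (φ=120.0°): x'=-0.0866, y'=-0.0360
  A=0.2066, B=-0.3583, C=(l²−L²−A²−y'²−z²)/(2L)=-0.2069
  √(A²+B²)=0.4136;  θ2 = -1.0477+2.0947 ≈ 1.0470
rotate P by −φ3: (0.0121, 0.0930, -0.3583)
  A=0.1079, B=-0.3583, C=(l²−L²−A²−y'²−z²)/(2L)=-0.1477
  θ3 = atan2(B,A) + arccos(C/0.3742) = 0.6982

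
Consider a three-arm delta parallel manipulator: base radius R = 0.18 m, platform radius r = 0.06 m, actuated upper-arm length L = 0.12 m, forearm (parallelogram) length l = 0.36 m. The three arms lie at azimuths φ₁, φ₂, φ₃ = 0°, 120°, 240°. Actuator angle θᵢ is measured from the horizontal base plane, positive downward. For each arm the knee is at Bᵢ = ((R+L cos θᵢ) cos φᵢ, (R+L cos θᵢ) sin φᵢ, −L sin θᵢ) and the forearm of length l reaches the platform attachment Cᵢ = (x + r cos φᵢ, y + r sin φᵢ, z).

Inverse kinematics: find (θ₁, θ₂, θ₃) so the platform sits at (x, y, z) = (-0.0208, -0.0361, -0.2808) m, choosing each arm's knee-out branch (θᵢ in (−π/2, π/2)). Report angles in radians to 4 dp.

θ₁ = 0.2615, θ₂ = 0.2619, θ₃ = -0.1745

rotate P by −φ1: (-0.0208, -0.0361, -0.2808)
  e−x'=0.1408;  (l²−L²−(e−x')²−y'²−z²)/2L = 0.0634
  θ1 = atan2(B,A) + arccos(C/0.3141) = 0.2615
arm 2 (φ=120.0°): x'=-0.0209, y'=0.0361
  e−x'=0.1409;  (l²−L²−(e−x')²−y'²−z²)/2L = 0.0634
  √(A²+B²)=0.3142;  θ2 = -1.1058+1.3677 ≈ 0.2619
arm 3 (φ=240.0°): x'=0.0417, y'=0.0000
  e−x'=0.0783;  (l²−L²−(e−x')²−y'²−z²)/2L = 0.1259
  γ=atan2(-0.2808,0.0783)=-1.2987;  ψ=arccos(0.4319)=1.1242;  θ3=γ+ψ≈-0.1745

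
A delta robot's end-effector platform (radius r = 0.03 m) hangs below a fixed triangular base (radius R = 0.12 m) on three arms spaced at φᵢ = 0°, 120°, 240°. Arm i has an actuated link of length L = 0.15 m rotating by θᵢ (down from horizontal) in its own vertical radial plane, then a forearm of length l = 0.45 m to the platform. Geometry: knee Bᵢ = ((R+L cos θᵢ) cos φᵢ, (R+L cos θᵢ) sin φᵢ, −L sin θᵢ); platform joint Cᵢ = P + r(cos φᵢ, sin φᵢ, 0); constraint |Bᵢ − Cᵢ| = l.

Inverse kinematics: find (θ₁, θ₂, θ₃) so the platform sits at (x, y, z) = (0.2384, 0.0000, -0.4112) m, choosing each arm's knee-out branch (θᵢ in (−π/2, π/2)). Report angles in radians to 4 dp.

arm 1 (φ=0.0°): x'=0.2384, y'=0.0000
  A=-0.1484, B=-0.4112, C=(l²−L²−A²−y'²−z²)/(2L)=-0.0370
  θ1 = atan2(B,A) + arccos(C/0.4372) = -0.2615
rotate P by −φ2: (-0.1192, -0.2065, -0.4112)
  A cos θ + B sin θ = C:  0.2092·cos θ + -0.4112·sin θ = -0.2516
  √(A²+B²)=0.4614;  θ2 = -1.1002+2.1476 ≈ 1.0474
φ3=240.0° → target in arm frame (-0.1192, 0.2065)
  e−x'=0.2092;  (l²−L²−(e−x')²−y'²−z²)/2L = -0.2516
  θ3 = atan2(B,A) + arccos(C/0.4614) = 1.0474

θ₁ = -0.2615, θ₂ = 1.0474, θ₃ = 1.0474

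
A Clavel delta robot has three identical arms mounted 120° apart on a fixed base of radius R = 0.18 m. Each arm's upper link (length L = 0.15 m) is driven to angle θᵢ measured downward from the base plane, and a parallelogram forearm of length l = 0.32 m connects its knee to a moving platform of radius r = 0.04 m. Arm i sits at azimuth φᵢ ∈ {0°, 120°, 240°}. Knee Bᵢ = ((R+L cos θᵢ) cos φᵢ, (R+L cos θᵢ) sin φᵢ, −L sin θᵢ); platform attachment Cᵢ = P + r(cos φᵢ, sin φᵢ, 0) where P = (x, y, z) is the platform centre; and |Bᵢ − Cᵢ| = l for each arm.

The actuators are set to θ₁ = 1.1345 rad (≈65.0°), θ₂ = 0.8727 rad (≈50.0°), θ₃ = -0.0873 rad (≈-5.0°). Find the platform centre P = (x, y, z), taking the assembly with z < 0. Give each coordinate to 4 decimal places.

φ1=0.0°: virtual centre (0.2034, 0.0000, -0.1359), radius l
arm 2 at φ=120.0°: ρ2 = 0.2364;  O2 = (-0.1182, 0.2047, -0.1149)
O3 = (0.2894·cos240.0°, 0.2894·sin240.0°, 0.0131) = (-0.1447, -0.2507, 0.0131)
subtract pairs → two planes through P
plane₁₂: -0.6432x+0.4095y+0.0421z = 0.0092
Cramer: x(z) = -0.0239+0.2356z;  y(z) = -0.0149+0.2673z
quadratic in z: (1.1270)z²+(0.1568)z+(-0.0321)=0, √Δ=0.4112 → z ∈ {-0.2520, 0.1128}; z = -0.2520 (taking z<0)
x = -0.0832, y = -0.0823

(-0.0832, -0.0823, -0.2520)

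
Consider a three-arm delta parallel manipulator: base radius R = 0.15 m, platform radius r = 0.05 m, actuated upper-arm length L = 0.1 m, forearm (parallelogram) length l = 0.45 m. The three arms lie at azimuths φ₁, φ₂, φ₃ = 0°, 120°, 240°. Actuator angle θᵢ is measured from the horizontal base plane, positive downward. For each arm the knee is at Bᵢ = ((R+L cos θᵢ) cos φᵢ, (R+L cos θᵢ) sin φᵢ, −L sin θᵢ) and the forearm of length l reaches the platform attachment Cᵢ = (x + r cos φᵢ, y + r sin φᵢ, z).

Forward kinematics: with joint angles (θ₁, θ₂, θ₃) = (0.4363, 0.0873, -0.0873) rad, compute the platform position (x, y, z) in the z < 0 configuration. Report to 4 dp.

(-0.0632, -0.0208, -0.4132)

S1 = (0.1906·cos0.0°, 0.1906·sin0.0°, -0.0423) = (0.1906, 0.0000, -0.0423)
arm 2 at φ=120.0°: (R−r)+L cos θ2 = 0.1996;  S2 = (-0.0998, 0.1729, -0.0087)
S3 = (0.1996·cos240.0°, 0.1996·sin240.0°, 0.0087) = (-0.0998, -0.1729, 0.0087)
eliminate P² terms by subtracting sphere 1 from 2 and 3
plane₁₂: -0.5809x+0.3458y+0.0671z = 0.0018
det = 0.4017;  x = -0.0031+0.1455z,  y = 0.0000+0.0504z
quadratic in z: (1.0237)z²+(0.0281)z+(-0.1632)=0, √Δ=0.8179 → z ∈ {-0.4132, 0.3857}; z = -0.4132 (taking z<0)
x = -0.0632, y = -0.0208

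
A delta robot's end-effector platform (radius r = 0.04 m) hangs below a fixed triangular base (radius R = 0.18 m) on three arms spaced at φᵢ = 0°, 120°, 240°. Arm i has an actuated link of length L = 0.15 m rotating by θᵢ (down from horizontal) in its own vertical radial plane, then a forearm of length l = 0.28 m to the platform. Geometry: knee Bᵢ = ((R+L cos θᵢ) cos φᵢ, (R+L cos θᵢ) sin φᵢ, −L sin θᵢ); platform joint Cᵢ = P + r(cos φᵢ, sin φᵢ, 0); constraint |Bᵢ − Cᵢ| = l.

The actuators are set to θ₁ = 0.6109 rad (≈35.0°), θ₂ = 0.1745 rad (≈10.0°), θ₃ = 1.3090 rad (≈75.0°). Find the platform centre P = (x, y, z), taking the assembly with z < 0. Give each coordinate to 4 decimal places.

(0.0227, 0.0973, -0.1921)

arm 1 at φ=0.0°: ρ1 = 0.2629;  S1 = (0.2629, 0.0000, -0.0860)
arm 2 at φ=120.0°: ρ2 = 0.2877;  S2 = (-0.1439, 0.2492, -0.0260)
φ3=240.0°: virtual centre (-0.0894, -0.1549, -0.1449), radius l
subtract pairs → two planes through P
plane₁₂: -0.8135x+0.4983y+0.1200z = 0.0070
det = 0.6031;  x = 0.0159+-0.0356z,  y = 0.0399+-0.2989z
sphere 1 gives Az²+Bz+C=0 with A=1.0906, B=0.1658, C=-0.0084;  B²−4AC=0.0641;  roots -0.1921, 0.0401;  negative root z = -0.1921
x = 0.0227, y = 0.0973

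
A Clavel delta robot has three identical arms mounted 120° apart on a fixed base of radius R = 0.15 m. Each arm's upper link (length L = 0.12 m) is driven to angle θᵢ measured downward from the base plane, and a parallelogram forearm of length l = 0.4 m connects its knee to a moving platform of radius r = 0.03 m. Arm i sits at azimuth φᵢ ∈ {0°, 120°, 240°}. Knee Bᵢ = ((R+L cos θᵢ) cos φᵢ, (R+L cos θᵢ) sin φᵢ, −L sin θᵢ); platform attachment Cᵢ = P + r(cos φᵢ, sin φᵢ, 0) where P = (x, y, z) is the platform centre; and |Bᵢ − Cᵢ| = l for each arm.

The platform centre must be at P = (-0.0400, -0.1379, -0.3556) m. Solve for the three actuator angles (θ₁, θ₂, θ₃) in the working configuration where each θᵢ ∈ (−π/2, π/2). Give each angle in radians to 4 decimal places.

rotate P by −φ1: (-0.0400, -0.1379, -0.3556)
  A cos θ + B sin θ = C:  0.1600·cos θ + -0.3556·sin θ = -0.1061
  θ1 = atan2(B,A) + arccos(C/0.3899) = 0.6984
φ2=120.0° → target in arm frame (-0.0994, 0.1036)
  A=0.2194, B=-0.3556, C=(l²−L²−A²−y'²−z²)/(2L)=-0.1655
  θ2 = atan2(B,A) + arccos(C/0.4179) = 0.9602
rotate P by −φ3: (0.1394, 0.0343, -0.3556)
  e−x'=-0.0194;  (l²−L²−(e−x')²−y'²−z²)/2L = 0.0733
  θ3 = atan2(B,A) + arccos(C/0.3561) = -0.2619

θ₁ = 0.6984, θ₂ = 0.9602, θ₃ = -0.2619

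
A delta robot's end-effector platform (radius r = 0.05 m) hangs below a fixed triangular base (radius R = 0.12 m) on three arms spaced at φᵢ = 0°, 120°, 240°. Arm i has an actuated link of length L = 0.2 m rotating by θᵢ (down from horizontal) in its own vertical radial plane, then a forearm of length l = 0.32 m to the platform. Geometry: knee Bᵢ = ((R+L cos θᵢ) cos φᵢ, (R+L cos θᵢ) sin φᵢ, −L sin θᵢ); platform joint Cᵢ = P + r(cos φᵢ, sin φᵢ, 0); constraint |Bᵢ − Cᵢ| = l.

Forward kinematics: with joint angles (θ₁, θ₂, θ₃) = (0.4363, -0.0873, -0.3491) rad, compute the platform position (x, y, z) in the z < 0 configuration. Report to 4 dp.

(-0.0577, -0.0175, -0.1660)

arm 1 at φ=0.0°: ρ1 = 0.2513;  O1 = (0.2513, 0.0000, -0.0845)
φ2=120.0°: virtual centre (-0.1346, 0.2332, 0.0174), radius l
O3 = (0.2579·cos240.0°, 0.2579·sin240.0°, 0.0684) = (-0.1290, -0.2234, 0.0684)
eliminate P² terms by subtracting sphere 1 from 2 and 3
plane₁₂: -0.7718x+0.4663y+0.2039z = 0.0025
Cramer: x(z) = -0.0022+0.3342z;  y(z) = 0.0017+0.1158z
quadratic in z: (1.1251)z²+(0.0000)z+(-0.0310)=0, √Δ=0.3735 → z ∈ {-0.1660, 0.1660}; z = -0.1660 (taking z<0)
x = -0.0577, y = -0.0175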